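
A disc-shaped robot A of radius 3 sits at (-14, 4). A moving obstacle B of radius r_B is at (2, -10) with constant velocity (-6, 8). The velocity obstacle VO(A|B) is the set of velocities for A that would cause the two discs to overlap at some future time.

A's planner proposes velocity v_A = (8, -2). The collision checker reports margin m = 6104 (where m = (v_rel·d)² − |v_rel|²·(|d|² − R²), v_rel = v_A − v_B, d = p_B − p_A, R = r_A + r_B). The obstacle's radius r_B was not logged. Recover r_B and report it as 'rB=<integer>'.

m = 6104
d = (16, -14);  v_rel = (14, -10),  |v_rel|² = 296
v_rel×d = (14)·(-14) − (-10)·(16) = -36
since m = R²·296 − (-36)²:  R² = (1296 + 6104) / 296 = 25
R = √25 = 5  ⇒  r_B = 5 − 3 = 2

rB=2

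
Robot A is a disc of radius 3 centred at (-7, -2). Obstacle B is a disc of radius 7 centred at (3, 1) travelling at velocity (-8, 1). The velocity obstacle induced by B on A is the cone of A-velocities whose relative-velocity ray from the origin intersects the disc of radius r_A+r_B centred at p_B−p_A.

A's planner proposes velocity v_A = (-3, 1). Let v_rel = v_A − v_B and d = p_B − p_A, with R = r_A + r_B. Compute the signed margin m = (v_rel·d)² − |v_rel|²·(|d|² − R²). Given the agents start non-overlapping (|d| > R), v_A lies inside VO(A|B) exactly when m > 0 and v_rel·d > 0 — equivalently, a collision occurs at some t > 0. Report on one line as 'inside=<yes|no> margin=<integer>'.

d = (10, 3),  |d|² = 109;  R = 3+7 = 10,  c = 109−10² = 9
v_rel = (5, 0),  |v_rel|² = 25;  v_rel·d = (5)·(10) + (0)·(3) = 50
25·t² − 100·t + 9 = 0  ⇒  m = 50² − 25·9 = 2275
m = 2275 > 0,  v_rel·d = 50 > 0  ⇒  inside

inside=yes margin=2275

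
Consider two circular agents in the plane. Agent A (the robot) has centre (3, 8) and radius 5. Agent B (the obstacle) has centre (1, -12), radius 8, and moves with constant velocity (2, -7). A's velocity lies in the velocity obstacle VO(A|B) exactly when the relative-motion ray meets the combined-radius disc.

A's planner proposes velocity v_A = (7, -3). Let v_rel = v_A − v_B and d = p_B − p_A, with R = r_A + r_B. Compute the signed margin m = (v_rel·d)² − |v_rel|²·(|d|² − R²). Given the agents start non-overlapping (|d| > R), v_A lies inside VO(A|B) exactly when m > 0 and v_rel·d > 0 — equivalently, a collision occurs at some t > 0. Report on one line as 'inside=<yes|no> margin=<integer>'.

d = (-2, -20),  |d|² = 404;  R = 5+8 = 13,  c = 404−13² = 235
v_rel = (5, 4),  |v_rel|² = 41;  v_rel·d = (5)·(-2) + (4)·(-20) = -90
41·t² + 180·t + 235 = 0  ⇒  m = (-90)² − 41·235 = -1535
m = -1535 < 0,  v_rel·d = -90 < 0  ⇒  outside

inside=no margin=-1535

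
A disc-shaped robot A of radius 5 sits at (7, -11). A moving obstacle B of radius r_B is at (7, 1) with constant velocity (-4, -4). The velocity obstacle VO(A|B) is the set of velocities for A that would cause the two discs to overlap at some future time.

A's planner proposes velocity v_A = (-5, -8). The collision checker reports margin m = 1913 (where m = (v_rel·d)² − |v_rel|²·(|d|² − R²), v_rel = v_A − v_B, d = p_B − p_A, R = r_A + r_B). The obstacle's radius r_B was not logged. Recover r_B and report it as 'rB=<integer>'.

m = 1913
d = (0, 12);  v_rel = (-1, -4),  |v_rel|² = 17
v_rel×d = (-1)·(12) − (-4)·(0) = -12
since m = R²·17 − (-12)²:  R² = (144 + 1913) / 17 = 121
R = √121 = 11  ⇒  r_B = 11 − 5 = 6

rB=6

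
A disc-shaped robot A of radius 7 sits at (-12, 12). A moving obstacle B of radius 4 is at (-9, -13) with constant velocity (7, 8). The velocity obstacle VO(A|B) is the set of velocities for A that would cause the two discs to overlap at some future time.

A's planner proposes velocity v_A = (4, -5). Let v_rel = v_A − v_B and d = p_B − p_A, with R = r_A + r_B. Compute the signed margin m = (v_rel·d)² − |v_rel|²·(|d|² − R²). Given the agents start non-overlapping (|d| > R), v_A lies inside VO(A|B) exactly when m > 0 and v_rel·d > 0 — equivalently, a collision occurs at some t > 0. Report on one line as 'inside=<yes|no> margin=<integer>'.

d = (3, -25),  |d|² = 634;  R = 7+4 = 11,  c = 634−11² = 513
v_rel = (-3, -13),  |v_rel|² = 178;  v_rel·d = (-3)·(3) + (-13)·(-25) = 316
178·t² − 632·t + 513 = 0  ⇒  m = 316² − 178·513 = 8542
m = 8542 > 0,  v_rel·d = 316 > 0  ⇒  inside

inside=yes margin=8542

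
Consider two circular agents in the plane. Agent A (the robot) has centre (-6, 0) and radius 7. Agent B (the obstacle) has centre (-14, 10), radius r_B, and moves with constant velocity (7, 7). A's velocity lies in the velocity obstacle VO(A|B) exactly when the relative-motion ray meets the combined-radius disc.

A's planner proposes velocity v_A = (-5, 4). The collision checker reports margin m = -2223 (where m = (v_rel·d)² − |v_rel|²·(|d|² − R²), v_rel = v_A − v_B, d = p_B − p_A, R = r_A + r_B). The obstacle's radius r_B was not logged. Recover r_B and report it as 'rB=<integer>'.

m = -2223
d = (-8, 10);  v_rel = (-12, -3),  |v_rel|² = 153
v_rel×d = (-12)·(10) − (-3)·(-8) = -144
since m = R²·153 − (-144)²:  R² = (20736 + -2223) / 153 = 121
R = √121 = 11  ⇒  r_B = 11 − 7 = 4

rB=4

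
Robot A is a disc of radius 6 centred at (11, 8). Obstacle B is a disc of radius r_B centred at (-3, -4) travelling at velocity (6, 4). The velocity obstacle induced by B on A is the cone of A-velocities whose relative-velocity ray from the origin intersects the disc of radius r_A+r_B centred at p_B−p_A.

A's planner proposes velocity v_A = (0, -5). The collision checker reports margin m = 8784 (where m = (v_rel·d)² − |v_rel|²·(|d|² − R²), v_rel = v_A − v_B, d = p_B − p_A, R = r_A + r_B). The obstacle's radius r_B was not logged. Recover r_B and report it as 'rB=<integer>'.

m = 8784
d = (-14, -12);  v_rel = (-6, -9),  |v_rel|² = 117
v_rel×d = (-6)·(-12) − (-9)·(-14) = -54
since m = R²·117 − (-54)²:  R² = (2916 + 8784) / 117 = 100
R = √100 = 10  ⇒  r_B = 10 − 6 = 4

rB=4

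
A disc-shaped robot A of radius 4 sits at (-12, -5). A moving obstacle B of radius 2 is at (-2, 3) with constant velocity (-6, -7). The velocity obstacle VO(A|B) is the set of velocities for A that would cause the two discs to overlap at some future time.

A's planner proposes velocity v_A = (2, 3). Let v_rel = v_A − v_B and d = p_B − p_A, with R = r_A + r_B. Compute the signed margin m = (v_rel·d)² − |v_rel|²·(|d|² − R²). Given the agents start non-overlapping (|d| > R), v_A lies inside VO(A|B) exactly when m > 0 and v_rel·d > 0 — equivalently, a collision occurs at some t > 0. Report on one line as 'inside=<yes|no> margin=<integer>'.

d = (10, 8),  |d|² = 164;  R = 4+2 = 6,  c = 164−6² = 128
v_rel = (8, 10),  |v_rel|² = 164;  v_rel·d = (8)·(10) + (10)·(8) = 160
164·t² − 320·t + 128 = 0  ⇒  m = 160² − 164·128 = 4608
m = 4608 > 0,  v_rel·d = 160 > 0  ⇒  inside

inside=yes margin=4608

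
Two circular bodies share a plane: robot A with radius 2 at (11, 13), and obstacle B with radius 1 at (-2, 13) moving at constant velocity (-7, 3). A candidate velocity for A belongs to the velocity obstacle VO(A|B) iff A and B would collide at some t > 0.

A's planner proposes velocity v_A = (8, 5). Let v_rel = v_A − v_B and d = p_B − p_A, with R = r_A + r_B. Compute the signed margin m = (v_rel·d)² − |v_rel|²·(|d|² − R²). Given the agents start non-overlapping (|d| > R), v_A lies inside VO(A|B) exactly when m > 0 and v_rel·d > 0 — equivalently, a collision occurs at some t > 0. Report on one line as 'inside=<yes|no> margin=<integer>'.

d = (-13, 0),  |d|² = 169;  R = 2+1 = 3,  c = 169−3² = 160
v_rel = (15, 2),  |v_rel|² = 229;  v_rel·d = (15)·(-13) + (2)·(0) = -195
229·t² + 390·t + 160 = 0  ⇒  m = (-195)² − 229·160 = 1385
m = 1385 > 0,  v_rel·d = -195 < 0  ⇒  outside

inside=no margin=1385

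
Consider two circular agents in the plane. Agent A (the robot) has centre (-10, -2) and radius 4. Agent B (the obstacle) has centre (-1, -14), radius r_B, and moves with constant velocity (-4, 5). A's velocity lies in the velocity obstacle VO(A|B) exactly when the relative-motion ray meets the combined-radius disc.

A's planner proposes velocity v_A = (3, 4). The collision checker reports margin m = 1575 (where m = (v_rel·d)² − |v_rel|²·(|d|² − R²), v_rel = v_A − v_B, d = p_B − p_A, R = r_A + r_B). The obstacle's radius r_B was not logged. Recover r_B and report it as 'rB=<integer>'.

m = 1575
d = (9, -12);  v_rel = (7, -1),  |v_rel|² = 50
v_rel×d = (7)·(-12) − (-1)·(9) = -75
since m = R²·50 − (-75)²:  R² = (5625 + 1575) / 50 = 144
R = √144 = 12  ⇒  r_B = 12 − 4 = 8

rB=8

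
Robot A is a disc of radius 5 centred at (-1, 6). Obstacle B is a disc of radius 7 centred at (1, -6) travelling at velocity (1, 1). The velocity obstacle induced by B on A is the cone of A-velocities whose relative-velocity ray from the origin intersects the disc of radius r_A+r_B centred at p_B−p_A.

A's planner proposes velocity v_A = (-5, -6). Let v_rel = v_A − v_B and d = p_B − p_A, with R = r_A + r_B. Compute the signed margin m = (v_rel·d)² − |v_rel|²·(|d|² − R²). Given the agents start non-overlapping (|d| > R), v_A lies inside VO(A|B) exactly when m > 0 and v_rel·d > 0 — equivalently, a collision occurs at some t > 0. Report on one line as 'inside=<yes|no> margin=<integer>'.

d = (2, -12),  |d|² = 148;  R = 5+7 = 12,  c = 148−12² = 4
v_rel = (-6, -7),  |v_rel|² = 85;  v_rel·d = (-6)·(2) + (-7)·(-12) = 72
85·t² − 144·t + 4 = 0  ⇒  m = 72² − 85·4 = 4844
m = 4844 > 0,  v_rel·d = 72 > 0  ⇒  inside

inside=yes margin=4844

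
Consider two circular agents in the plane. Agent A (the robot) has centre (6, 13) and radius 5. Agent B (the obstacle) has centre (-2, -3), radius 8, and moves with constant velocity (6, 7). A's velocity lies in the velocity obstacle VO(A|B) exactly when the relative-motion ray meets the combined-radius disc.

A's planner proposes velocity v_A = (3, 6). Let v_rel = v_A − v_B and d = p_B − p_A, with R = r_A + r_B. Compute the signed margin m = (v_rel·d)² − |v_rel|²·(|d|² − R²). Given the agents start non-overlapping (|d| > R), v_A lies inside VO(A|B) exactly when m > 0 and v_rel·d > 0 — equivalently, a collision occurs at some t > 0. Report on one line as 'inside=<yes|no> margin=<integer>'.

d = (-8, -16),  |d|² = 320;  R = 5+8 = 13,  c = 320−13² = 151
v_rel = (-3, -1),  |v_rel|² = 10;  v_rel·d = (-3)·(-8) + (-1)·(-16) = 40
10·t² − 80·t + 151 = 0  ⇒  m = 40² − 10·151 = 90
m = 90 > 0,  v_rel·d = 40 > 0  ⇒  inside

inside=yes margin=90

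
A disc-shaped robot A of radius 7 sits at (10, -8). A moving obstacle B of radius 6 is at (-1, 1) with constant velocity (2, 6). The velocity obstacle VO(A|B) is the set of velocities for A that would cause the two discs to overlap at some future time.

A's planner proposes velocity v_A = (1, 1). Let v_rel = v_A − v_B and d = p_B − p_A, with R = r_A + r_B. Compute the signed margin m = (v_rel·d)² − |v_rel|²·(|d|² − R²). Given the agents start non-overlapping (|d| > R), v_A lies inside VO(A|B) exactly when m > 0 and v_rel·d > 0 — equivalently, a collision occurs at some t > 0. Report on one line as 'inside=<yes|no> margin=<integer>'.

d = (-11, 9),  |d|² = 202;  R = 7+6 = 13,  c = 202−13² = 33
v_rel = (-1, -5),  |v_rel|² = 26;  v_rel·d = (-1)·(-11) + (-5)·(9) = -34
26·t² + 68·t + 33 = 0  ⇒  m = (-34)² − 26·33 = 298
m = 298 > 0,  v_rel·d = -34 < 0  ⇒  outside

inside=no margin=298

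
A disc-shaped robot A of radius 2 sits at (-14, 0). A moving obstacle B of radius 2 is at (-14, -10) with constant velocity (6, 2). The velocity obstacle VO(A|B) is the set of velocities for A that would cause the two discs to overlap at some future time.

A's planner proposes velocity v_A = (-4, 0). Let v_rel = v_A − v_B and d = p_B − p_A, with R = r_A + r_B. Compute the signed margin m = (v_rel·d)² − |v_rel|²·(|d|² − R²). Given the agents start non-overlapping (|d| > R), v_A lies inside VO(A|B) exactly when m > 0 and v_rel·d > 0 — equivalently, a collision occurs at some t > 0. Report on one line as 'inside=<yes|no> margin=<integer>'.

d = (0, -10),  |d|² = 100;  R = 2+2 = 4,  c = 100−4² = 84
v_rel = (-10, -2),  |v_rel|² = 104;  v_rel·d = (-10)·(0) + (-2)·(-10) = 20
104·t² − 40·t + 84 = 0  ⇒  m = 20² − 104·84 = -8336
m = -8336 < 0,  v_rel·d = 20 > 0  ⇒  outside

inside=no margin=-8336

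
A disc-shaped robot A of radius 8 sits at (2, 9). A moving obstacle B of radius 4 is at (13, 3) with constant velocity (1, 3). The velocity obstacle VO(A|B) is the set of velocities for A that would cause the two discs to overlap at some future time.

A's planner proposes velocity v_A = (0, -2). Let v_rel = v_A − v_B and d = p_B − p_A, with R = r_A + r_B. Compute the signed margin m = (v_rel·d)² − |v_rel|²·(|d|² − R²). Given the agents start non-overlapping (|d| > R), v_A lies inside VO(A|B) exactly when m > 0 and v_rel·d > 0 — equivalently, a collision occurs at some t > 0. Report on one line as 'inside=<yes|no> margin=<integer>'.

d = (11, -6),  |d|² = 157;  R = 8+4 = 12,  c = 157−12² = 13
v_rel = (-1, -5),  |v_rel|² = 26;  v_rel·d = (-1)·(11) + (-5)·(-6) = 19
26·t² − 38·t + 13 = 0  ⇒  m = 19² − 26·13 = 23
m = 23 > 0,  v_rel·d = 19 > 0  ⇒  inside

inside=yes margin=23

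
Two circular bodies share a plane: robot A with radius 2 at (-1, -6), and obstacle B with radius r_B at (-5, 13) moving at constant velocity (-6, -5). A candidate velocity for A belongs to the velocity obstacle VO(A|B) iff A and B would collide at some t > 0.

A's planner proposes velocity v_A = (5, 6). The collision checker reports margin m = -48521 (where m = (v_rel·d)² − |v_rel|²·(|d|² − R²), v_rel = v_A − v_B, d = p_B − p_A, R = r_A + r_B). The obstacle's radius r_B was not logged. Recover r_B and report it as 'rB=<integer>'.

m = -48521
d = (-4, 19);  v_rel = (11, 11),  |v_rel|² = 242
v_rel×d = (11)·(19) − (11)·(-4) = 253
since m = R²·242 − 253²:  R² = (64009 + -48521) / 242 = 64
R = √64 = 8  ⇒  r_B = 8 − 2 = 6

rB=6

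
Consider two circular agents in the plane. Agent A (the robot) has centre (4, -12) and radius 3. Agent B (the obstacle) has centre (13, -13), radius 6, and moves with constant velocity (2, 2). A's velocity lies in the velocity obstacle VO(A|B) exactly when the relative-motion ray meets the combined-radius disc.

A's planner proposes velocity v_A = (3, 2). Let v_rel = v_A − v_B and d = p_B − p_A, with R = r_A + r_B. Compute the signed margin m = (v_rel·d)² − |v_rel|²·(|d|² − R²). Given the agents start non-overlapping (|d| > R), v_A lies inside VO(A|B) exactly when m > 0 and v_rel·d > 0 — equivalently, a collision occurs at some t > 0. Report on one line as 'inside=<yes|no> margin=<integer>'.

d = (9, -1),  |d|² = 82;  R = 3+6 = 9,  c = 82−9² = 1
v_rel = (1, 0),  |v_rel|² = 1;  v_rel·d = (1)·(9) + (0)·(-1) = 9
1·t² − 18·t + 1 = 0  ⇒  m = 9² − 1·1 = 80
m = 80 > 0,  v_rel·d = 9 > 0  ⇒  inside

inside=yes margin=80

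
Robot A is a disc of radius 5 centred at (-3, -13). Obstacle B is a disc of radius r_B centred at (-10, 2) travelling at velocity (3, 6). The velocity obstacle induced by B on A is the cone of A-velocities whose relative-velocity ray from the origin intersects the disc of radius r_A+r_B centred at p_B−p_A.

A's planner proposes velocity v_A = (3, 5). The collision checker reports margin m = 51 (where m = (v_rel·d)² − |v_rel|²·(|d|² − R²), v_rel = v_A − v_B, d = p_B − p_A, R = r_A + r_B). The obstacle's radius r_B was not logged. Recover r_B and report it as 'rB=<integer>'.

m = 51
d = (-7, 15);  v_rel = (0, -1),  |v_rel|² = 1
v_rel×d = (0)·(15) − (-1)·(-7) = -7
since m = R²·1 − (-7)²:  R² = (49 + 51) / 1 = 100
R = √100 = 10  ⇒  r_B = 10 − 5 = 5

rB=5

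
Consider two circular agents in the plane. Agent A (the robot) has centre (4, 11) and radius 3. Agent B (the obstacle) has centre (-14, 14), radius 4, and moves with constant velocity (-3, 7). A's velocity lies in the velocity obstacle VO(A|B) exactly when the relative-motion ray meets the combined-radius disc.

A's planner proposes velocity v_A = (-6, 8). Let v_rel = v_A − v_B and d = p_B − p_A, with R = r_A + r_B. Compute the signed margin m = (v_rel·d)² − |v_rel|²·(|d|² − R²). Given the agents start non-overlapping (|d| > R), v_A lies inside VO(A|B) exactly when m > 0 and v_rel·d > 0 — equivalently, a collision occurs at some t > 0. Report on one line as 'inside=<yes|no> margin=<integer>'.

d = (-18, 3),  |d|² = 333;  R = 3+4 = 7,  c = 333−7² = 284
v_rel = (-3, 1),  |v_rel|² = 10;  v_rel·d = (-3)·(-18) + (1)·(3) = 57
10·t² − 114·t + 284 = 0  ⇒  m = 57² − 10·284 = 409
m = 409 > 0,  v_rel·d = 57 > 0  ⇒  inside

inside=yes margin=409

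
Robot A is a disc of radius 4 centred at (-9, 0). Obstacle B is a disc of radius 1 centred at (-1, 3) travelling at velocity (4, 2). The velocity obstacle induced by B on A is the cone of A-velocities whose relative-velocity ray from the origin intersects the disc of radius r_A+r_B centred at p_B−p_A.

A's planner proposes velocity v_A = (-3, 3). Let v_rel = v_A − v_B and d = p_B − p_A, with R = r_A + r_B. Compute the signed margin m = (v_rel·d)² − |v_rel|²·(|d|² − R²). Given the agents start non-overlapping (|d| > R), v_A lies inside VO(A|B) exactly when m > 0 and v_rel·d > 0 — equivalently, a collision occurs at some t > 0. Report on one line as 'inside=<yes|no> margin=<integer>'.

d = (8, 3),  |d|² = 73;  R = 4+1 = 5,  c = 73−5² = 48
v_rel = (-7, 1),  |v_rel|² = 50;  v_rel·d = (-7)·(8) + (1)·(3) = -53
50·t² + 106·t + 48 = 0  ⇒  m = (-53)² − 50·48 = 409
m = 409 > 0,  v_rel·d = -53 < 0  ⇒  outside

inside=no margin=409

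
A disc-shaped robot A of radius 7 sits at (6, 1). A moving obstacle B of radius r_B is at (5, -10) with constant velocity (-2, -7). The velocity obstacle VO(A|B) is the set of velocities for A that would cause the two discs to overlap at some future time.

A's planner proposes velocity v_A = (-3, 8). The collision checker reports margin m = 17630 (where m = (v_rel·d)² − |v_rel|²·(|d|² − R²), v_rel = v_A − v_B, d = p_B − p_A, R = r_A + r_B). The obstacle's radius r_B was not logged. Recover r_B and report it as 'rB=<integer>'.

m = 17630
d = (-1, -11);  v_rel = (-1, 15),  |v_rel|² = 226
v_rel×d = (-1)·(-11) − (15)·(-1) = 26
since m = R²·226 − 26²:  R² = (676 + 17630) / 226 = 81
R = √81 = 9  ⇒  r_B = 9 − 7 = 2

rB=2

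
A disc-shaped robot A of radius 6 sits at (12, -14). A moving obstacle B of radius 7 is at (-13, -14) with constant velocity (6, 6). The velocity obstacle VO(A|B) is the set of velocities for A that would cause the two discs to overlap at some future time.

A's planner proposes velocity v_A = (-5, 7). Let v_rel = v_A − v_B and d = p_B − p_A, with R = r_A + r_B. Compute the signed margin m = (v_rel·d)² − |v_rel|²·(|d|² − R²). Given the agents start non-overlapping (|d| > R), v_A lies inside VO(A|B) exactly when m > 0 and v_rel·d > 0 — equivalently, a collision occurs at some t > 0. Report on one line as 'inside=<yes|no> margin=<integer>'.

d = (-25, 0),  |d|² = 625;  R = 6+7 = 13,  c = 625−13² = 456
v_rel = (-11, 1),  |v_rel|² = 122;  v_rel·d = (-11)·(-25) + (1)·(0) = 275
122·t² − 550·t + 456 = 0  ⇒  m = 275² − 122·456 = 19993
m = 19993 > 0,  v_rel·d = 275 > 0  ⇒  inside

inside=yes margin=19993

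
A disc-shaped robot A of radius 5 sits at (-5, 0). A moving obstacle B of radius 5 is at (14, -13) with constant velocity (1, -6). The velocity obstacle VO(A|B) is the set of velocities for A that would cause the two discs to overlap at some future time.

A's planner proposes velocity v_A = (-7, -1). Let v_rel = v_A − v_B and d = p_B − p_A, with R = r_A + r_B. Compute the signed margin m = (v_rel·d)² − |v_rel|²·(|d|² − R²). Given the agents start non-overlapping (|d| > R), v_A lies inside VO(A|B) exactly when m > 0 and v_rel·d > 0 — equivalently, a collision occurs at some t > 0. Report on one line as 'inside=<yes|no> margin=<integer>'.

d = (19, -13),  |d|² = 530;  R = 5+5 = 10,  c = 530−10² = 430
v_rel = (-8, 5),  |v_rel|² = 89;  v_rel·d = (-8)·(19) + (5)·(-13) = -217
89·t² + 434·t + 430 = 0  ⇒  m = (-217)² − 89·430 = 8819
m = 8819 > 0,  v_rel·d = -217 < 0  ⇒  outside

inside=no margin=8819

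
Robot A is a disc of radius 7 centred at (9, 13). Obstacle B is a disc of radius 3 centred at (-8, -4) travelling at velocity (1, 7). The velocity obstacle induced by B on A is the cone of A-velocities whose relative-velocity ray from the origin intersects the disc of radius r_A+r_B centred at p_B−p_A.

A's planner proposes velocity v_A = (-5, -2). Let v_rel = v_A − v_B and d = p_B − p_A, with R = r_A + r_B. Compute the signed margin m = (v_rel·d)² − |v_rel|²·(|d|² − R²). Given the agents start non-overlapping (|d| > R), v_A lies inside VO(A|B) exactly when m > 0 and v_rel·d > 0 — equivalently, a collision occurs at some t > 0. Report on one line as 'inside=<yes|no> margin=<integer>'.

d = (-17, -17),  |d|² = 578;  R = 7+3 = 10,  c = 578−10² = 478
v_rel = (-6, -9),  |v_rel|² = 117;  v_rel·d = (-6)·(-17) + (-9)·(-17) = 255
117·t² − 510·t + 478 = 0  ⇒  m = 255² − 117·478 = 9099
m = 9099 > 0,  v_rel·d = 255 > 0  ⇒  inside

inside=yes margin=9099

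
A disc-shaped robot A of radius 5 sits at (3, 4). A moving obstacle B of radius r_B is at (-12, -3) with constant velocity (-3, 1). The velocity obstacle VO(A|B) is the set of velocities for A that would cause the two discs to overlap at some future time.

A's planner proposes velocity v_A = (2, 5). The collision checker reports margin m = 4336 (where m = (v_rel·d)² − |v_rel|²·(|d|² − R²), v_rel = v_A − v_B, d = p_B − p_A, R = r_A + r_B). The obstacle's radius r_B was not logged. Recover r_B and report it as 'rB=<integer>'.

m = 4336
d = (-15, -7);  v_rel = (5, 4),  |v_rel|² = 41
v_rel×d = (5)·(-7) − (4)·(-15) = 25
since m = R²·41 − 25²:  R² = (625 + 4336) / 41 = 121
R = √121 = 11  ⇒  r_B = 11 − 5 = 6

rB=6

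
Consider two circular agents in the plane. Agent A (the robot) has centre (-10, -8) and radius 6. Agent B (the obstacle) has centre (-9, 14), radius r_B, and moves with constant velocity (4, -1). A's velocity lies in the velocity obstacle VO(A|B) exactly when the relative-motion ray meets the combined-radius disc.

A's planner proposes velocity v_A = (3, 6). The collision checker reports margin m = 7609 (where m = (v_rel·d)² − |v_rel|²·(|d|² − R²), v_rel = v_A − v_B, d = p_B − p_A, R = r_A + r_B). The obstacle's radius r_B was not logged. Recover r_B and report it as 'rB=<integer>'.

m = 7609
d = (1, 22);  v_rel = (-1, 7),  |v_rel|² = 50
v_rel×d = (-1)·(22) − (7)·(1) = -29
since m = R²·50 − (-29)²:  R² = (841 + 7609) / 50 = 169
R = √169 = 13  ⇒  r_B = 13 − 6 = 7

rB=7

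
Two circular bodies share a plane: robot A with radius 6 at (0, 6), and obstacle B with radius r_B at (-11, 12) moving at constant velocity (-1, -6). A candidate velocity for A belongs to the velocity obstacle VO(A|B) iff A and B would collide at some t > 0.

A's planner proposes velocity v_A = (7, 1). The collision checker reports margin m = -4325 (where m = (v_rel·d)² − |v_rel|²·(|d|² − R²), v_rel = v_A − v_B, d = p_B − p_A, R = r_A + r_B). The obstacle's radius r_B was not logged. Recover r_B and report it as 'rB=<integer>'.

m = -4325
d = (-11, 6);  v_rel = (8, 7),  |v_rel|² = 113
v_rel×d = (8)·(6) − (7)·(-11) = 125
since m = R²·113 − 125²:  R² = (15625 + -4325) / 113 = 100
R = √100 = 10  ⇒  r_B = 10 − 6 = 4

rB=4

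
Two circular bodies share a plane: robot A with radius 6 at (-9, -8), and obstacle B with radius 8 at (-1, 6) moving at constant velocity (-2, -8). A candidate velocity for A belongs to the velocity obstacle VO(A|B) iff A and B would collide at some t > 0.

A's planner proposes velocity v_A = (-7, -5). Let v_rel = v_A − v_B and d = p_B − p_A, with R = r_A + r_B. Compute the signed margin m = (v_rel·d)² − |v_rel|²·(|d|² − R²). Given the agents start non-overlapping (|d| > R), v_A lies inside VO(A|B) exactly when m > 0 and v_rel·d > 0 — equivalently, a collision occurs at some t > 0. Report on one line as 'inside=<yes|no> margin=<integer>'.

d = (8, 14),  |d|² = 260;  R = 6+8 = 14,  c = 260−14² = 64
v_rel = (-5, 3),  |v_rel|² = 34;  v_rel·d = (-5)·(8) + (3)·(14) = 2
34·t² − 4·t + 64 = 0  ⇒  m = 2² − 34·64 = -2172
m = -2172 < 0,  v_rel·d = 2 > 0  ⇒  outside

inside=no margin=-2172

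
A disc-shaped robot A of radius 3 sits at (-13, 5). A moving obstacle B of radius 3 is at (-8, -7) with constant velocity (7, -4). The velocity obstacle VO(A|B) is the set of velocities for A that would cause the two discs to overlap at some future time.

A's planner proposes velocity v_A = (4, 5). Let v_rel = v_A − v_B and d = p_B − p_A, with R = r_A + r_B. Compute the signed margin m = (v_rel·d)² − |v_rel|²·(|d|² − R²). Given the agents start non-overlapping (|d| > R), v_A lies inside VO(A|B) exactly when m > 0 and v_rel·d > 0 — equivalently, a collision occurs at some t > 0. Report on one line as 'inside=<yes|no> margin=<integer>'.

d = (5, -12),  |d|² = 169;  R = 3+3 = 6,  c = 169−6² = 133
v_rel = (-3, 9),  |v_rel|² = 90;  v_rel·d = (-3)·(5) + (9)·(-12) = -123
90·t² + 246·t + 133 = 0  ⇒  m = (-123)² − 90·133 = 3159
m = 3159 > 0,  v_rel·d = -123 < 0  ⇒  outside

inside=no margin=3159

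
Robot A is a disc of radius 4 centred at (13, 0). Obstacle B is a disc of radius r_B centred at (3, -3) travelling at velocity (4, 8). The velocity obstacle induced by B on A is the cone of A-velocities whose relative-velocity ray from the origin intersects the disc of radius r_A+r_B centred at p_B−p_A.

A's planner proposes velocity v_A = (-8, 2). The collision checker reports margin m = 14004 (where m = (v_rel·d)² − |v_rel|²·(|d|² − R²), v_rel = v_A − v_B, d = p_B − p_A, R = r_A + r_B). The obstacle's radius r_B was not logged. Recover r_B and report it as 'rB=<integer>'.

m = 14004
d = (-10, -3);  v_rel = (-12, -6),  |v_rel|² = 180
v_rel×d = (-12)·(-3) − (-6)·(-10) = -24
since m = R²·180 − (-24)²:  R² = (576 + 14004) / 180 = 81
R = √81 = 9  ⇒  r_B = 9 − 4 = 5

rB=5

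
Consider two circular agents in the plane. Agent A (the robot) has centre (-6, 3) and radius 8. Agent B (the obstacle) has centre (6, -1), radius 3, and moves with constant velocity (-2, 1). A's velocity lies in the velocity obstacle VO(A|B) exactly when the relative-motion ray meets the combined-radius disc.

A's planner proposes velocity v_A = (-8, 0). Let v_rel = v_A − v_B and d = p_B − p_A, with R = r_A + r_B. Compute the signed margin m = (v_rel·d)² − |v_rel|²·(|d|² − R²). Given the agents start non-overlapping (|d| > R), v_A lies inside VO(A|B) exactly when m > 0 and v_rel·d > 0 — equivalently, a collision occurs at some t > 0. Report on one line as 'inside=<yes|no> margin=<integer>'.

d = (12, -4),  |d|² = 160;  R = 8+3 = 11,  c = 160−11² = 39
v_rel = (-6, -1),  |v_rel|² = 37;  v_rel·d = (-6)·(12) + (-1)·(-4) = -68
37·t² + 136·t + 39 = 0  ⇒  m = (-68)² − 37·39 = 3181
m = 3181 > 0,  v_rel·d = -68 < 0  ⇒  outside

inside=no margin=3181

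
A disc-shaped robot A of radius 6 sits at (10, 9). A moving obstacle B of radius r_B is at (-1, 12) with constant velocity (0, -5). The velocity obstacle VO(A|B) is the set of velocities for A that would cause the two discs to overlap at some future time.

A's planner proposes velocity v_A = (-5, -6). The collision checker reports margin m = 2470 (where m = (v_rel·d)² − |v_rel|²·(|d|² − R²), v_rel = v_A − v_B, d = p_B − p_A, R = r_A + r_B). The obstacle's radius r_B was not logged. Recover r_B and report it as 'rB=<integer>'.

m = 2470
d = (-11, 3);  v_rel = (-5, -1),  |v_rel|² = 26
v_rel×d = (-5)·(3) − (-1)·(-11) = -26
since m = R²·26 − (-26)²:  R² = (676 + 2470) / 26 = 121
R = √121 = 11  ⇒  r_B = 11 − 6 = 5

rB=5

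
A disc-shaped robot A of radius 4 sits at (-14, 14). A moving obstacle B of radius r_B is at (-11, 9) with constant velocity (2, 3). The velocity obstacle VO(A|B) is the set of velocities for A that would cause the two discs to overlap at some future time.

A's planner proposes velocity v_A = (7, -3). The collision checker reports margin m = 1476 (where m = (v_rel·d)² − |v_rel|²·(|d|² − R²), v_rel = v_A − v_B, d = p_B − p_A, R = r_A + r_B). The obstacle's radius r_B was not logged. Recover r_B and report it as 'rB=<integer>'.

m = 1476
d = (3, -5);  v_rel = (5, -6),  |v_rel|² = 61
v_rel×d = (5)·(-5) − (-6)·(3) = -7
since m = R²·61 − (-7)²:  R² = (49 + 1476) / 61 = 25
R = √25 = 5  ⇒  r_B = 5 − 4 = 1

rB=1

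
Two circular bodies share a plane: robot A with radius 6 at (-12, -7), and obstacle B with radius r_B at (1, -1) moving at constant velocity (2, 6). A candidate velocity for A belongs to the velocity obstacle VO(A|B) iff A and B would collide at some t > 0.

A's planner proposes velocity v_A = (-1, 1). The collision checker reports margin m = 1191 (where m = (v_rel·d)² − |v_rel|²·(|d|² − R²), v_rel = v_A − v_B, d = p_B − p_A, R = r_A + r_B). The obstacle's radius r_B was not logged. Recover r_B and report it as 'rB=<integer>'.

m = 1191
d = (13, 6);  v_rel = (-3, -5),  |v_rel|² = 34
v_rel×d = (-3)·(6) − (-5)·(13) = 47
since m = R²·34 − 47²:  R² = (2209 + 1191) / 34 = 100
R = √100 = 10  ⇒  r_B = 10 − 6 = 4

rB=4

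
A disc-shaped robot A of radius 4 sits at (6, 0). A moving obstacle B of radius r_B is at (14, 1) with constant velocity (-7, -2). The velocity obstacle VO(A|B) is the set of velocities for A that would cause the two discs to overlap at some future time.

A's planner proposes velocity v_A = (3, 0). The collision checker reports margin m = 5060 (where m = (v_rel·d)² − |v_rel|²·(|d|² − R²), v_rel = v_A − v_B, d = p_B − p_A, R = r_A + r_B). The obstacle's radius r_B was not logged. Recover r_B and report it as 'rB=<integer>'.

m = 5060
d = (8, 1);  v_rel = (10, 2),  |v_rel|² = 104
v_rel×d = (10)·(1) − (2)·(8) = -6
since m = R²·104 − (-6)²:  R² = (36 + 5060) / 104 = 49
R = √49 = 7  ⇒  r_B = 7 − 4 = 3

rB=3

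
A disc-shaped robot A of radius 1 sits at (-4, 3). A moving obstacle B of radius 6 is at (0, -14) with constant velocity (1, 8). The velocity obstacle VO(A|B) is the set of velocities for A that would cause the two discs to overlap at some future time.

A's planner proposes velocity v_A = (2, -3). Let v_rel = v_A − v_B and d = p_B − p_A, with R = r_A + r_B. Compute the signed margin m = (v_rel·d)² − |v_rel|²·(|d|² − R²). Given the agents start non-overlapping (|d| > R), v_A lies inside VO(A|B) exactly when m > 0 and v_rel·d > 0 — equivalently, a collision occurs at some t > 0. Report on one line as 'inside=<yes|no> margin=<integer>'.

d = (4, -17),  |d|² = 305;  R = 1+6 = 7,  c = 305−7² = 256
v_rel = (1, -11),  |v_rel|² = 122;  v_rel·d = (1)·(4) + (-11)·(-17) = 191
122·t² − 382·t + 256 = 0  ⇒  m = 191² − 122·256 = 5249
m = 5249 > 0,  v_rel·d = 191 > 0  ⇒  inside

inside=yes margin=5249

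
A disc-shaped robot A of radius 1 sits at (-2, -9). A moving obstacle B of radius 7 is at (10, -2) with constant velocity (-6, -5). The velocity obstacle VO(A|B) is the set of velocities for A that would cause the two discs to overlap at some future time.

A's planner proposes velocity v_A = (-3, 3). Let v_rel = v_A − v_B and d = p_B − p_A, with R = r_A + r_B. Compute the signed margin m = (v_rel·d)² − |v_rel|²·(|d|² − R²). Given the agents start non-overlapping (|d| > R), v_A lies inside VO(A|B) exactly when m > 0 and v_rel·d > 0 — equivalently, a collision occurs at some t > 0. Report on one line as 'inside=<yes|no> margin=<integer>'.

d = (12, 7),  |d|² = 193;  R = 1+7 = 8,  c = 193−8² = 129
v_rel = (3, 8),  |v_rel|² = 73;  v_rel·d = (3)·(12) + (8)·(7) = 92
73·t² − 184·t + 129 = 0  ⇒  m = 92² − 73·129 = -953
m = -953 < 0,  v_rel·d = 92 > 0  ⇒  outside

inside=no margin=-953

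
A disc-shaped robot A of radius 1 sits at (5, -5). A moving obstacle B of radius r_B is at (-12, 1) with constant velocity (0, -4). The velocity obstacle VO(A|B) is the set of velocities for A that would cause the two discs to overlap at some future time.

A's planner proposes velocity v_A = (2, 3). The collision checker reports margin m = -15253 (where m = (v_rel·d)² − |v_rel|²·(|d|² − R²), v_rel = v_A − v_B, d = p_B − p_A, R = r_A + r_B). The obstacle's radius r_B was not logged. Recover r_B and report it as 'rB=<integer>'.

m = -15253
d = (-17, 6);  v_rel = (2, 7),  |v_rel|² = 53
v_rel×d = (2)·(6) − (7)·(-17) = 131
since m = R²·53 − 131²:  R² = (17161 + -15253) / 53 = 36
R = √36 = 6  ⇒  r_B = 6 − 1 = 5

rB=5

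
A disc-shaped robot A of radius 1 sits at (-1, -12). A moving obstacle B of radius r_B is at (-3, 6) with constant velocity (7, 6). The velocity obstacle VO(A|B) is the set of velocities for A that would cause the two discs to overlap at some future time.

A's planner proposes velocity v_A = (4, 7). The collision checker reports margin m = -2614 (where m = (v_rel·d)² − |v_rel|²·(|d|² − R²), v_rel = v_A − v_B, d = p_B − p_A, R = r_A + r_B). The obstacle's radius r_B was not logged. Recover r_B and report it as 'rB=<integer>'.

m = -2614
d = (-2, 18);  v_rel = (-3, 1),  |v_rel|² = 10
v_rel×d = (-3)·(18) − (1)·(-2) = -52
since m = R²·10 − (-52)²:  R² = (2704 + -2614) / 10 = 9
R = √9 = 3  ⇒  r_B = 3 − 1 = 2

rB=2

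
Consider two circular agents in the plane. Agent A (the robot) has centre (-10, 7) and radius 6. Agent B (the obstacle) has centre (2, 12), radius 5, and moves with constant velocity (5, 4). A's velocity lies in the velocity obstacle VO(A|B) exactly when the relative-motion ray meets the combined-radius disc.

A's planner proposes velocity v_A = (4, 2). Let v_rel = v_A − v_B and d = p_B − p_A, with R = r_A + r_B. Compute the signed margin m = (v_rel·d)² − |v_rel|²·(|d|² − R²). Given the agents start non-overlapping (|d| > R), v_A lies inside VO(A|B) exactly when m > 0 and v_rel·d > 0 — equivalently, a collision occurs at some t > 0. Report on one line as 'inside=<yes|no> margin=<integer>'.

d = (12, 5),  |d|² = 169;  R = 6+5 = 11,  c = 169−11² = 48
v_rel = (-1, -2),  |v_rel|² = 5;  v_rel·d = (-1)·(12) + (-2)·(5) = -22
5·t² + 44·t + 48 = 0  ⇒  m = (-22)² − 5·48 = 244
m = 244 > 0,  v_rel·d = -22 < 0  ⇒  outside

inside=no margin=244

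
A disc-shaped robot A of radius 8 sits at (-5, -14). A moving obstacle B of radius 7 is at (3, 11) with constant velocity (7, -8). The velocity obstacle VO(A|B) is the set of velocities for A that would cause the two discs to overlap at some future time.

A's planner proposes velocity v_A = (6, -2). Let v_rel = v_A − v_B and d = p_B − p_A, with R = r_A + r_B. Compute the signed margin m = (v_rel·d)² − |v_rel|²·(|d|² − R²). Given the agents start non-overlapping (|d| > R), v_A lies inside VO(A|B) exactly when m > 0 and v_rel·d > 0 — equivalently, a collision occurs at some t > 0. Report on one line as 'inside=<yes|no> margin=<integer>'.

d = (8, 25),  |d|² = 689;  R = 8+7 = 15,  c = 689−15² = 464
v_rel = (-1, 6),  |v_rel|² = 37;  v_rel·d = (-1)·(8) + (6)·(25) = 142
37·t² − 284·t + 464 = 0  ⇒  m = 142² − 37·464 = 2996
m = 2996 > 0,  v_rel·d = 142 > 0  ⇒  inside

inside=yes margin=2996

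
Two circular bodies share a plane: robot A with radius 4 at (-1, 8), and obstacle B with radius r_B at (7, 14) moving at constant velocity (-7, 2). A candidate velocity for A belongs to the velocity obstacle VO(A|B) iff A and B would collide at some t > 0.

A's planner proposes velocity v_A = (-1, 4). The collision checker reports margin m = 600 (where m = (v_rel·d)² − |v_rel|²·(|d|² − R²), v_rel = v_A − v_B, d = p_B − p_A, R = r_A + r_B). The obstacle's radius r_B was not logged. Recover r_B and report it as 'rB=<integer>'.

m = 600
d = (8, 6);  v_rel = (6, 2),  |v_rel|² = 40
v_rel×d = (6)·(6) − (2)·(8) = 20
since m = R²·40 − 20²:  R² = (400 + 600) / 40 = 25
R = √25 = 5  ⇒  r_B = 5 − 4 = 1

rB=1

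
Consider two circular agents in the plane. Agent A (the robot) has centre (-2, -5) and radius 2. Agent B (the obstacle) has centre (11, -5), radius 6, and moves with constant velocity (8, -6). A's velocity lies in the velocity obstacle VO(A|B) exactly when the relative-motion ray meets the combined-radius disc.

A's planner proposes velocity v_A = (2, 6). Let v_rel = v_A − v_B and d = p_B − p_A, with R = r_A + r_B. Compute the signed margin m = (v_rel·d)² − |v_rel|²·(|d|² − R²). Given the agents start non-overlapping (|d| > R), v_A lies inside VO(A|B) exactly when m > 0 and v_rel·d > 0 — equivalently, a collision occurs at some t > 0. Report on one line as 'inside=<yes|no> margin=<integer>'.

d = (13, 0),  |d|² = 169;  R = 2+6 = 8,  c = 169−8² = 105
v_rel = (-6, 12),  |v_rel|² = 180;  v_rel·d = (-6)·(13) + (12)·(0) = -78
180·t² + 156·t + 105 = 0  ⇒  m = (-78)² − 180·105 = -12816
m = -12816 < 0,  v_rel·d = -78 < 0  ⇒  outside

inside=no margin=-12816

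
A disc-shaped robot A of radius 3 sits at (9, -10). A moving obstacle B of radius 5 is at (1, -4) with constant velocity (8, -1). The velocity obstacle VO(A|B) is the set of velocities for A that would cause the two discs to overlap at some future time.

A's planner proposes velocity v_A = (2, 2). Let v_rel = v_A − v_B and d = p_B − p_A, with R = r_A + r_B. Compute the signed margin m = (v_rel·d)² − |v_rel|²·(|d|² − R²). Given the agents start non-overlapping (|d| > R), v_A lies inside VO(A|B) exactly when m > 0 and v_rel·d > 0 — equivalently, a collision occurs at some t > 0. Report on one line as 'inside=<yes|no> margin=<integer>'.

d = (-8, 6),  |d|² = 100;  R = 3+5 = 8,  c = 100−8² = 36
v_rel = (-6, 3),  |v_rel|² = 45;  v_rel·d = (-6)·(-8) + (3)·(6) = 66
45·t² − 132·t + 36 = 0  ⇒  m = 66² − 45·36 = 2736
m = 2736 > 0,  v_rel·d = 66 > 0  ⇒  inside

inside=yes margin=2736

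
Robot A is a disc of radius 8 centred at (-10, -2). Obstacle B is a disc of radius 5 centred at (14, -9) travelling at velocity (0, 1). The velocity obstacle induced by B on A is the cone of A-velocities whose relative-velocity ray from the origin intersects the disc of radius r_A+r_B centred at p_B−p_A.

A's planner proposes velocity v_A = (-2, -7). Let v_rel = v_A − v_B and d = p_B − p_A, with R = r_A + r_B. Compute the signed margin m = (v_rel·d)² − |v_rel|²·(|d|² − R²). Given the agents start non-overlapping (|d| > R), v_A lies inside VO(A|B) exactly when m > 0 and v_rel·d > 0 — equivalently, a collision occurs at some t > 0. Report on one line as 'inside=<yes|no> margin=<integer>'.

d = (24, -7),  |d|² = 625;  R = 8+5 = 13,  c = 625−13² = 456
v_rel = (-2, -8),  |v_rel|² = 68;  v_rel·d = (-2)·(24) + (-8)·(-7) = 8
68·t² − 16·t + 456 = 0  ⇒  m = 8² − 68·456 = -30944
m = -30944 < 0,  v_rel·d = 8 > 0  ⇒  outside

inside=no margin=-30944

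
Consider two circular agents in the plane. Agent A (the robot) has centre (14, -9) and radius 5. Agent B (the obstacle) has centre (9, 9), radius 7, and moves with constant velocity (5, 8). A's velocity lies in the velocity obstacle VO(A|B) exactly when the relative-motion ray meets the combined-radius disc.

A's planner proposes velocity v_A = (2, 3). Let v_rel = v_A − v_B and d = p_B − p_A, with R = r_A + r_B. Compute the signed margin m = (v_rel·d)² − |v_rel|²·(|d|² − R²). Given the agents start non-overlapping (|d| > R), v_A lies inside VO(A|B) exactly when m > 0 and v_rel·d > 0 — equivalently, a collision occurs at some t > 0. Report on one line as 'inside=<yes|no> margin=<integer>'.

d = (-5, 18),  |d|² = 349;  R = 5+7 = 12,  c = 349−12² = 205
v_rel = (-3, -5),  |v_rel|² = 34;  v_rel·d = (-3)·(-5) + (-5)·(18) = -75
34·t² + 150·t + 205 = 0  ⇒  m = (-75)² − 34·205 = -1345
m = -1345 < 0,  v_rel·d = -75 < 0  ⇒  outside

inside=no margin=-1345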